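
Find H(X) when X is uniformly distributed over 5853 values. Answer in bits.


H = log2(n) = log2(5853) = 12.515

12.515 bits


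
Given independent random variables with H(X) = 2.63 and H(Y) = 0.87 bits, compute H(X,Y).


For independent variables, H(X,Y) = H(X) + H(Y) = 2.63 + 0.87 = 3.5

3.5 bits


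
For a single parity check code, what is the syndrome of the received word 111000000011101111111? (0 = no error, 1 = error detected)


Syndrome = XOR of all bits = 1 XOR 1 XOR 1 XOR 0 XOR 0 XOR 0 XOR 0 XOR 0 XOR 0 XOR 0 XOR 1 XOR 1 XOR 1 XOR 0 XOR 1 XOR 1 XOR 1 XOR 1 XOR 1 XOR 1 XOR 1 = 1

1


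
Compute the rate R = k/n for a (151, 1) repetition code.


Rate = k/n = 1/151

1/151


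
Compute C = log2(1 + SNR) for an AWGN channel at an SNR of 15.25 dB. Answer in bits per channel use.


SNR_linear = 10^(15.25/10) = 33.4965; C = log2(1 + SNR_linear) = log2(1 + 33.4965) = 5.1084

5.1084 bits/channel use


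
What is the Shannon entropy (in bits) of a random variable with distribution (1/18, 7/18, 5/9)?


H = -sum(p_i * log2(p_i)). Terms: -(1/18)*log2(1/18) = 0.231663; -(7/18)*log2(7/18) = 0.529888; -(5/9)*log2(5/9) = 0.471109. H = 0.231663 + 0.529888 + 0.471109 = 1.2327

1.2327 bits


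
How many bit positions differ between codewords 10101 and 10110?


Count differing positions: . . . ^ ^ = 2 differences

2


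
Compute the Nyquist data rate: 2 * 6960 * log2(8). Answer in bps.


Rate = 2 * B * log2(M) = 2 * 6960 * 3.0 = 41760.0

41760.0 bps


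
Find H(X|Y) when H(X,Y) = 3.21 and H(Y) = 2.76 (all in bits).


H(X|Y) = H(X,Y) - H(Y) = 3.21 - 2.76 = 0.45

0.45 bits


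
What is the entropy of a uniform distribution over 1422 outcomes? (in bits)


H = log2(n) = log2(1422) = 10.4737

10.4737 bits


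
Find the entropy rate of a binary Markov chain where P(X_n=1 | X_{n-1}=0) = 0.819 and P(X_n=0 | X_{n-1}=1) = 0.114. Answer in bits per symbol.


Stationary distribution: pi_0 = p10/(p01+p10) = 0.1222, pi_1 = 0.8778. Entropy rate H' = pi_0*H(p01) + pi_1*H(p10) = 0.1222*0.6823 + 0.8778*0.5119 = 0.5327

0.5327 bits/symbol


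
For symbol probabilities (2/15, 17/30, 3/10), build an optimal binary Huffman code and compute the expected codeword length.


Huffman construction (repeatedly merge the two least-probable nodes; each merge adds 1 bit to every symbol beneath it): 2/15 + 3/10 = 13/30; 13/30 + 17/30 = 1. Resulting codeword lengths (in the order the probabilities were given): (2, 1, 2). L_avg = sum(p_i * l_i) = 2/15*2 + 17/30*1 + 3/10*2 = 43/30 = 1.4333

1.4333 bits


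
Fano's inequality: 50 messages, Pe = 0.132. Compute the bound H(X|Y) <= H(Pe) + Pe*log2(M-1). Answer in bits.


H(Pe) = -Pe*log2(Pe) - (1-Pe)*log2(1-Pe) = -0.132*log2(0.132) - 0.868*log2(0.868) = 0.385624 + 0.177274 = 0.5629. Pe*log2(M-1) = 0.132*log2(49) = 0.741142. Bound = H(Pe) + Pe*log2(M-1) = 0.385624 + 0.177274 + 0.741142 = 1.304

1.304 bits


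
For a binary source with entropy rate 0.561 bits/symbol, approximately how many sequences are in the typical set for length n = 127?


log2|A_typical| = nH = 127 * 0.561 = 71.247, so |A_typical| ~ 2^71.247 = 2.802e+21

2.802e+21


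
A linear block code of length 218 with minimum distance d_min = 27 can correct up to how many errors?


Correction capability = floor((d-1)/2) = floor((27-1)/2) = 13

13 errors


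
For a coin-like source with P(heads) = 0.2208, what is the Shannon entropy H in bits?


H = -p*log2(p) - (1-p)*log2(1-p). -0.2208*log2(0.2208) = 0.481165; -0.7792*log2(0.7792) = 0.280461. H = 0.481165 + 0.280461 = 0.7616

0.7616 bits


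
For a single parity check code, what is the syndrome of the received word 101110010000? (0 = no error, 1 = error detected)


Syndrome = XOR of all bits = 1 XOR 0 XOR 1 XOR 1 XOR 1 XOR 0 XOR 0 XOR 1 XOR 0 XOR 0 XOR 0 XOR 0 = 1

1


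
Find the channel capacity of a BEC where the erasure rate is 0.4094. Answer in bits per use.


C = 1 - epsilon = 1 - 0.4094 = 0.5906

0.5906 bits


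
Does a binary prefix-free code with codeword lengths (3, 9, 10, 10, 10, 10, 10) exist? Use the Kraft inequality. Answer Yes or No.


Kraft sum = sum(2^(-l_i)) = 0.1318, need <= 1. Result: satisfied (a binary prefix-free code with these lengths exists)

Yes


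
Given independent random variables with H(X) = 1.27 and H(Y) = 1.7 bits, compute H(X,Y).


For independent variables, H(X,Y) = H(X) + H(Y) = 1.27 + 1.7 = 2.97

2.97 bits


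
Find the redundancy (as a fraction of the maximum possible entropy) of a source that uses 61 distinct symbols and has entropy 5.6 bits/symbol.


H_max = log2(K) = log2(61) = 5.9307 bits/symbol. Redundancy = 1 - H/H_max = 1 - 5.6/5.9307 = 1 - 0.9442 = 0.0558

0.0558


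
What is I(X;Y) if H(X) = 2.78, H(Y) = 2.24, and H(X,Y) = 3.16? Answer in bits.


I(X;Y) = H(X) + H(Y) - H(X,Y) = 2.78 + 2.24 - 3.16 = 1.86

1.86 bits


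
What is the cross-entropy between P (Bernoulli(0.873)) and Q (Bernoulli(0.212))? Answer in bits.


H(P,Q) = -p*log2(q) - (1-p)*log2(1-q). -0.873*log2(0.212) = 1.953655; -0.127*log2(0.788) = 0.043654. H(P,Q) = 1.953655 + 0.043654 = 1.9973

1.9973 bits


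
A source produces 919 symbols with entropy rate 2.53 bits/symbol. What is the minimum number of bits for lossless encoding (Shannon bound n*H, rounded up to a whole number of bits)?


Minimum bits >= n * H = 919 * 2.53 = 2325.07, rounded up to a whole number of bits = 2326

2326 bits


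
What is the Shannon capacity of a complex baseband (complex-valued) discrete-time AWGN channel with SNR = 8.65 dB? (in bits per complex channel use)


SNR_linear = 10^(8.65/10) = 7.3282; C = log2(1 + SNR_linear) = log2(1 + 7.3282) = 3.058

3.058 bits/channel use


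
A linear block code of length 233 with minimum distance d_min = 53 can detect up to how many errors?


Detection capability = d_min - 1 = 53 - 1 = 52

52 errors


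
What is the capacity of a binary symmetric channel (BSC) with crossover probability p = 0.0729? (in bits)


H(p) = -p*log2(p) - (1-p)*log2(1-p) = -0.0729*log2(0.0729) - 0.9271*log2(0.9271) = 0.275412 + 0.101242 = 0.3767. C = 1 - H(p) = 1 - 0.3767 = 0.6233

0.6233 bits


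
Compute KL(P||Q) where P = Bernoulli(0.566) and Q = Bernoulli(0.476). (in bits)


KL = p*log2(p/q) + (1-p)*log2((1-p)/(1-q)) = 0.566*log2(0.566/0.476) + 0.434*log2(0.434/0.524) = 0.0234

0.0234 bits


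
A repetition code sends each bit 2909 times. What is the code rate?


Rate = k/n = 1/2909

1/2909


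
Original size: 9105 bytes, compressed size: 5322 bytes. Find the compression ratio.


Ratio = original / compressed = 9105 / 5322 = 1.7108

1.7108


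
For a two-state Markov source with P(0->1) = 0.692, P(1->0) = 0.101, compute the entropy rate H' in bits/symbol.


Stationary distribution: pi_0 = p10/(p01+p10) = 0.1274, pi_1 = 0.8726. Entropy rate H' = pi_0*H(p01) + pi_1*H(p10) = 0.1274*0.8909 + 0.8726*0.4722 = 0.5255

0.5255 bits/symbol


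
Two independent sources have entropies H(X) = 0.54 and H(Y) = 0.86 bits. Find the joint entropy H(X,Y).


For independent variables, H(X,Y) = H(X) + H(Y) = 0.54 + 0.86 = 1.4

1.4 bits


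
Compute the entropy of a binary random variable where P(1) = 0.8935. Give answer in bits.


H = -p*log2(p) - (1-p)*log2(1-p). -0.8935*log2(0.8935) = 0.145158; -0.1065*log2(0.1065) = 0.344109. H = 0.145158 + 0.344109 = 0.4893

0.4893 bits


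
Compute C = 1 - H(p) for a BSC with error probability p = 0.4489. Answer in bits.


H(p) = -p*log2(p) - (1-p)*log2(1-p) = -0.4489*log2(0.4489) - 0.5511*log2(0.5511) = 0.518719 + 0.473733 = 0.9925. C = 1 - H(p) = 1 - 0.9925 = 0.0075

0.0075 bits


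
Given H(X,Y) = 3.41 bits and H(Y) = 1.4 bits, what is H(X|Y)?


H(X|Y) = H(X,Y) - H(Y) = 3.41 - 1.4 = 2.01

2.01 bits


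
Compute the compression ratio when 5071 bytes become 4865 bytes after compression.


Ratio = original / compressed = 5071 / 4865 = 1.0423

1.0423


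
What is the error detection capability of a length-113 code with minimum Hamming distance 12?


Detection capability = d_min - 1 = 12 - 1 = 11

11 errors


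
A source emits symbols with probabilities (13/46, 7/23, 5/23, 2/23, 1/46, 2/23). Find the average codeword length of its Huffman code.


Huffman construction (repeatedly merge the two least-probable nodes; each merge adds 1 bit to every symbol beneath it): 1/46 + 2/23 = 5/46; 2/23 + 5/46 = 9/46; 9/46 + 5/23 = 19/46; 13/46 + 7/23 = 27/46; 19/46 + 27/46 = 1. Resulting codeword lengths (in the order the probabilities were given): (2, 2, 2, 4, 4, 3). L_avg = sum(p_i * l_i) = 13/46*2 + 7/23*2 + 5/23*2 + 2/23*4 + 1/46*4 + 2/23*3 = 53/23 = 2.3043

2.3043 bits


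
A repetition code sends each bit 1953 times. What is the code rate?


Rate = k/n = 1/1953

1/1953


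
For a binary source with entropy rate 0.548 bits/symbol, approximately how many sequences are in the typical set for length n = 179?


log2|A_typical| = nH = 179 * 0.548 = 98.092, so |A_typical| ~ 2^98.092 = 3.378e+29

3.378e+29


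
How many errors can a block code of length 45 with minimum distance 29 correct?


Correction capability = floor((d-1)/2) = floor((29-1)/2) = 14

14 errors


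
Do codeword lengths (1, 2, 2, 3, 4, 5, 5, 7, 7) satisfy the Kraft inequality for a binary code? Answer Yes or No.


Kraft sum = sum(2^(-l_i)) = 1.2656, need <= 1. Result: violated (a binary prefix-free code with these lengths cannot exist)

No


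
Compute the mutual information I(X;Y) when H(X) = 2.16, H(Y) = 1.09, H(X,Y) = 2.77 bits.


I(X;Y) = H(X) + H(Y) - H(X,Y) = 2.16 + 1.09 - 2.77 = 0.48

0.48 bits


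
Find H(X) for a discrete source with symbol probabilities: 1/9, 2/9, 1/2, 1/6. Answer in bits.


H = -sum(p_i * log2(p_i)). Terms: -(1/9)*log2(1/9) = 0.352214; -(2/9)*log2(2/9) = 0.482206; -(1/2)*log2(1/2) = 0.500000; -(1/6)*log2(1/6) = 0.430827. H = 0.352214 + 0.482206 + 0.500000 + 0.430827 = 1.7652

1.7652 bits


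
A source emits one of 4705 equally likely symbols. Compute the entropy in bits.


H = log2(n) = log2(4705) = 12.2

12.2 bits


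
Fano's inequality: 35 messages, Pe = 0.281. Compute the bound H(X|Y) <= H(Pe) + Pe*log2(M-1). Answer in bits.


H(Pe) = -Pe*log2(Pe) - (1-Pe)*log2(1-Pe) = -0.281*log2(0.281) - 0.719*log2(0.719) = 0.514612 + 0.342198 = 0.8568. Pe*log2(M-1) = 0.281*log2(34) = 1.429577. Bound = H(Pe) + Pe*log2(M-1) = 0.514612 + 0.342198 + 1.429577 = 2.2864

2.2864 bits


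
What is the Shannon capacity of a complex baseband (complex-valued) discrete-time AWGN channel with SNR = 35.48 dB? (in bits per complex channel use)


SNR_linear = 10^(35.48/10) = 3531.8317; C = log2(1 + SNR_linear) = log2(1 + 3531.8317) = 11.7866

11.7866 bits/channel use


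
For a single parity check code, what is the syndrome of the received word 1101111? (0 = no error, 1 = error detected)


Syndrome = XOR of all bits = 1 XOR 1 XOR 0 XOR 1 XOR 1 XOR 1 XOR 1 = 0

0


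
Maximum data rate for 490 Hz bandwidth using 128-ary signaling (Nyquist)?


Rate = 2 * B * log2(M) = 2 * 490 * 7.0 = 6860.0

6860.0 bps


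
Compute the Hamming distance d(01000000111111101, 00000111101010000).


Count differing positions: . ^ . . . ^ ^ ^ . ^ . ^ . ^ ^ . ^ = 9 differences

9


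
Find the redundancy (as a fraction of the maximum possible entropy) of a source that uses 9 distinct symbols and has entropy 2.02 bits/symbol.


H_max = log2(K) = log2(9) = 3.1699 bits/symbol. Redundancy = 1 - H/H_max = 1 - 2.02/3.1699 = 1 - 0.6372 = 0.3628

0.3628


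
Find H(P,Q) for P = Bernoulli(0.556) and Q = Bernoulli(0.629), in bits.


H(P,Q) = -p*log2(q) - (1-p)*log2(1-q). -0.556*log2(0.629) = 0.371891; -0.444*log2(0.371) = 0.635146. H(P,Q) = 0.371891 + 0.635146 = 1.007

1.007 bits


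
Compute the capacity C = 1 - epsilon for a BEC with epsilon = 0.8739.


C = 1 - epsilon = 1 - 0.8739 = 0.1261

0.1261 bits


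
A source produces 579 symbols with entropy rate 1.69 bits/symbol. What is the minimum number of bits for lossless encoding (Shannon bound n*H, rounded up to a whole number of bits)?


Minimum bits >= n * H = 579 * 1.69 = 978.51, rounded up to a whole number of bits = 979

979 bits


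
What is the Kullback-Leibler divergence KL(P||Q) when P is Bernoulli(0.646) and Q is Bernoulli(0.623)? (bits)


KL = p*log2(p/q) + (1-p)*log2((1-p)/(1-q)) = 0.646*log2(0.646/0.623) + 0.354*log2(0.354/0.377) = 0.0016

0.0016 bits


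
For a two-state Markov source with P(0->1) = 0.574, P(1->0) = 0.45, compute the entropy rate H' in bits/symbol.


Stationary distribution: pi_0 = p10/(p01+p10) = 0.4395, pi_1 = 0.5605. Entropy rate H' = pi_0*H(p01) + pi_1*H(p10) = 0.4395*0.9841 + 0.5605*0.9928 = 0.989

0.989 bits/symbol


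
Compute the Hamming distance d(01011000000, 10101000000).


Count differing positions: ^ ^ ^ ^ . . . . . . . = 4 differences

4


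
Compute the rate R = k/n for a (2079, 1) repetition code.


Rate = k/n = 1/2079

1/2079


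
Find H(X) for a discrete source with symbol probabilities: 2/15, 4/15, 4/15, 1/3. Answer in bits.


H = -sum(p_i * log2(p_i)). Terms: -(2/15)*log2(2/15) = 0.387585; -(4/15)*log2(4/15) = 0.508504; -(4/15)*log2(4/15) = 0.508504; -(1/3)*log2(1/3) = 0.528321. H = 0.387585 + 0.508504 + 0.508504 + 0.528321 = 1.9329

1.9329 bits


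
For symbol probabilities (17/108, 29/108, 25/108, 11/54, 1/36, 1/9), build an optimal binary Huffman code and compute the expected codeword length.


Huffman construction (repeatedly merge the two least-probable nodes; each merge adds 1 bit to every symbol beneath it): 1/36 + 1/9 = 5/36; 5/36 + 17/108 = 8/27; 11/54 + 25/108 = 47/108; 29/108 + 8/27 = 61/108; 47/108 + 61/108 = 1. Resulting codeword lengths (in the order the probabilities were given): (3, 2, 2, 2, 4, 4). L_avg = sum(p_i * l_i) = 17/108*3 + 29/108*2 + 25/108*2 + 11/54*2 + 1/36*4 + 1/9*4 = 263/108 = 2.4352

2.4352 bits


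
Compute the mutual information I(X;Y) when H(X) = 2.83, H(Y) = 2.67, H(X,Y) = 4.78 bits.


I(X;Y) = H(X) + H(Y) - H(X,Y) = 2.83 + 2.67 - 4.78 = 0.72

0.72 bits


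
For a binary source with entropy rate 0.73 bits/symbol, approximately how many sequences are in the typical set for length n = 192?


log2|A_typical| = nH = 192 * 0.73 = 140.16, so |A_typical| ~ 2^140.16 = 1.557e+42

1.557e+42


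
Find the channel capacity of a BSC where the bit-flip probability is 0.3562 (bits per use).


H(p) = -p*log2(p) - (1-p)*log2(1-p) = -0.3562*log2(0.3562) - 0.6438*log2(0.6438) = 0.530467 + 0.409016 = 0.9395. C = 1 - H(p) = 1 - 0.9395 = 0.0605

0.0605 bits


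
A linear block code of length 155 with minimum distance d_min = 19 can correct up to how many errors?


Correction capability = floor((d-1)/2) = floor((19-1)/2) = 9

9 errors


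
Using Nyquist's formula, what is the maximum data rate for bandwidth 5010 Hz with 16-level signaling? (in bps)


Rate = 2 * B * log2(M) = 2 * 5010 * 4.0 = 40080.0

40080.0 bps


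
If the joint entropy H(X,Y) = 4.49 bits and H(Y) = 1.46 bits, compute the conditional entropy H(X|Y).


H(X|Y) = H(X,Y) - H(Y) = 4.49 - 1.46 = 3.03

3.03 bits


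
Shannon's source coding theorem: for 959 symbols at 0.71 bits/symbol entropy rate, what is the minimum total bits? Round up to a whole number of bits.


Minimum bits >= n * H = 959 * 0.71 = 680.89, rounded up to a whole number of bits = 681

681 bits


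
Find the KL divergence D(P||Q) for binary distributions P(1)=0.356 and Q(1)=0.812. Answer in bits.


KL = p*log2(p/q) + (1-p)*log2((1-p)/(1-q)) = 0.356*log2(0.356/0.812) + 0.644*log2(0.644/0.188) = 0.7205

0.7205 bits


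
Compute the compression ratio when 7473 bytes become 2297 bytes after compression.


Ratio = original / compressed = 7473 / 2297 = 3.2534

3.2534


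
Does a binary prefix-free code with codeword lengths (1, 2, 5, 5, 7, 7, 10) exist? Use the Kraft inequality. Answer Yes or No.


Kraft sum = sum(2^(-l_i)) = 0.8291, need <= 1. Result: satisfied (a binary prefix-free code with these lengths exists)

Yes


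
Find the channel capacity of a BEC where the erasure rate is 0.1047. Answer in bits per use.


C = 1 - epsilon = 1 - 0.1047 = 0.8953

0.8953 bits


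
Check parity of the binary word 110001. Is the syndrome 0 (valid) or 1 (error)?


Syndrome = XOR of all bits = 1 XOR 1 XOR 0 XOR 0 XOR 0 XOR 1 = 1

1


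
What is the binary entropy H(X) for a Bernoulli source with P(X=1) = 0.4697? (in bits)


H = -p*log2(p) - (1-p)*log2(1-p). -0.4697*log2(0.4697) = 0.512062; -0.5303*log2(0.5303) = 0.485288. H = 0.512062 + 0.485288 = 0.9973

0.9973 bits


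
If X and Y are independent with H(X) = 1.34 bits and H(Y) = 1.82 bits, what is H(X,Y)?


For independent variables, H(X,Y) = H(X) + H(Y) = 1.34 + 1.82 = 3.16

3.16 bits


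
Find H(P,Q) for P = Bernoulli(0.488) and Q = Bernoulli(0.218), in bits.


H(P,Q) = -p*log2(q) - (1-p)*log2(1-q). -0.488*log2(0.218) = 1.072429; -0.512*log2(0.782) = 0.181637. H(P,Q) = 1.072429 + 0.181637 = 1.2541

1.2541 bits


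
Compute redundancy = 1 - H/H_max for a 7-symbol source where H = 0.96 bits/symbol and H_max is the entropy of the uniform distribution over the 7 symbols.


H_max = log2(K) = log2(7) = 2.8074 bits/symbol. Redundancy = 1 - H/H_max = 1 - 0.96/2.8074 = 1 - 0.342 = 0.658

0.658


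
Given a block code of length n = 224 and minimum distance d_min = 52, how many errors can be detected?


Detection capability = d_min - 1 = 52 - 1 = 51

51 errors


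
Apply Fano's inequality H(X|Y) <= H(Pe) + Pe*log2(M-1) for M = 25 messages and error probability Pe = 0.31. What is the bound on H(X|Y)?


H(Pe) = -Pe*log2(Pe) - (1-Pe)*log2(1-Pe) = -0.31*log2(0.31) - 0.69*log2(0.69) = 0.523795 + 0.369379 = 0.8932. Pe*log2(M-1) = 0.31*log2(24) = 1.421338. Bound = H(Pe) + Pe*log2(M-1) = 0.523795 + 0.369379 + 1.421338 = 2.3145

2.3145 bits


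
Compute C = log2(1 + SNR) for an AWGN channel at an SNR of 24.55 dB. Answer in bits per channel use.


SNR_linear = 10^(24.55/10) = 285.1018; C = log2(1 + SNR_linear) = log2(1 + 285.1018) = 8.1604

8.1604 bits/channel use


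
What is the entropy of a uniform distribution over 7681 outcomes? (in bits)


H = log2(n) = log2(7681) = 12.9071

12.9071 bits


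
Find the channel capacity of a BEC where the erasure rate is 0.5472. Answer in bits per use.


C = 1 - epsilon = 1 - 0.5472 = 0.4528

0.4528 bits


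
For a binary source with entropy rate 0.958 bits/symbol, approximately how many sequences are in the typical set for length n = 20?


log2|A_typical| = nH = 20 * 0.958 = 19.16, so |A_typical| ~ 2^19.16 = 5.858e+05

5.858e+05


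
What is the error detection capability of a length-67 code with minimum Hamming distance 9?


Detection capability = d_min - 1 = 9 - 1 = 8

8 errors


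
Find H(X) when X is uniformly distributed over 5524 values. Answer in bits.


H = log2(n) = log2(5524) = 12.4315

12.4315 bits


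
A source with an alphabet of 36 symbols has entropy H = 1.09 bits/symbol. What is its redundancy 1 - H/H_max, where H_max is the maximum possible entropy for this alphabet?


H_max = log2(K) = log2(36) = 5.1699 bits/symbol. Redundancy = 1 - H/H_max = 1 - 1.09/5.1699 = 1 - 0.2108 = 0.7892

0.7892


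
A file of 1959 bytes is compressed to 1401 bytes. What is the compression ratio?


Ratio = original / compressed = 1959 / 1401 = 1.3983

1.3983


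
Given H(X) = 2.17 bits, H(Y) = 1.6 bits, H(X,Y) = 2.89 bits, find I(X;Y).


I(X;Y) = H(X) + H(Y) - H(X,Y) = 2.17 + 1.6 - 2.89 = 0.88

0.88 bits


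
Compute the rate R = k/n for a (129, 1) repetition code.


Rate = k/n = 1/129

1/129


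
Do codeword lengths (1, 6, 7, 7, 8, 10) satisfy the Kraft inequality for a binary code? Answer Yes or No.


Kraft sum = sum(2^(-l_i)) = 0.5361, need <= 1. Result: satisfied (a binary prefix-free code with these lengths exists)

Yes


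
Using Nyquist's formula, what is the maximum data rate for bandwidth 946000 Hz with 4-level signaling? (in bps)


Rate = 2 * B * log2(M) = 2 * 946000 * 2.0 = 3784000.0

3784000.0 bps


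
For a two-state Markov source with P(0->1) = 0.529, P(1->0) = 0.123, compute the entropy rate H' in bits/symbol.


Stationary distribution: pi_0 = p10/(p01+p10) = 0.1887, pi_1 = 0.8113. Entropy rate H' = pi_0*H(p01) + pi_1*H(p10) = 0.1887*0.9976 + 0.8113*0.5379 = 0.6246

0.6246 bits/symbol


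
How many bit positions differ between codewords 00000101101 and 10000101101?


Count differing positions: ^ . . . . . . . . . . = 1 differences

1


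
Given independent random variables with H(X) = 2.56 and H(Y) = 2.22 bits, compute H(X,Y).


For independent variables, H(X,Y) = H(X) + H(Y) = 2.56 + 2.22 = 4.78

4.78 bits


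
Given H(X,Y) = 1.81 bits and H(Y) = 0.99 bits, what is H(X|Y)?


H(X|Y) = H(X,Y) - H(Y) = 1.81 - 0.99 = 0.82

0.82 bits


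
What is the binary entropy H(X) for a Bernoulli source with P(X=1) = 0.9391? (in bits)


H = -p*log2(p) - (1-p)*log2(1-p). -0.9391*log2(0.9391) = 0.085129; -0.0609*log2(0.0609) = 0.245879. H = 0.085129 + 0.245879 = 0.331

0.331 bits


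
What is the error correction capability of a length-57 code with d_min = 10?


Correction capability = floor((d-1)/2) = floor((10-1)/2) = 4

4 errors


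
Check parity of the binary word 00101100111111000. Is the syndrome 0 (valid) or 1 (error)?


Syndrome = XOR of all bits = 0 XOR 0 XOR 1 XOR 0 XOR 1 XOR 1 XOR 0 XOR 0 XOR 1 XOR 1 XOR 1 XOR 1 XOR 1 XOR 1 XOR 0 XOR 0 XOR 0 = 1

1


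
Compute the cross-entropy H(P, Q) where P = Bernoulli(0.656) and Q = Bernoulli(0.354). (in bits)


H(P,Q) = -p*log2(q) - (1-p)*log2(1-q). -0.656*log2(0.354) = 0.982805; -0.344*log2(0.646) = 0.216856. H(P,Q) = 0.982805 + 0.216856 = 1.1997

1.1997 bits


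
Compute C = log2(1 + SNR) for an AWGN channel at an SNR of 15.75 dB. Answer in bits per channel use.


SNR_linear = 10^(15.75/10) = 37.5837; C = log2(1 + SNR_linear) = log2(1 + 37.5837) = 5.2699

5.2699 bits/channel use


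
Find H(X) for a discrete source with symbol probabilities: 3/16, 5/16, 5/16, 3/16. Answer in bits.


H = -sum(p_i * log2(p_i)). Terms: -(3/16)*log2(3/16) = 0.452820; -(5/16)*log2(5/16) = 0.524397; -(5/16)*log2(5/16) = 0.524397; -(3/16)*log2(3/16) = 0.452820. H = 0.452820 + 0.524397 + 0.524397 + 0.452820 = 1.9544

1.9544 bits


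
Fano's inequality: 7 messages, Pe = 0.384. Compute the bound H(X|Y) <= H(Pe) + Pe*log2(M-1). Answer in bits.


H(Pe) = -Pe*log2(Pe) - (1-Pe)*log2(1-Pe) = -0.384*log2(0.384) - 0.616*log2(0.616) = 0.530236 + 0.430583 = 0.9608. Pe*log2(M-1) = 0.384*log2(6) = 0.992626. Bound = H(Pe) + Pe*log2(M-1) = 0.530236 + 0.430583 + 0.992626 = 1.9534

1.9534 bits


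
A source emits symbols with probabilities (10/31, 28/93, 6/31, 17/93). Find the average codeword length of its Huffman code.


Huffman construction (repeatedly merge the two least-probable nodes; each merge adds 1 bit to every symbol beneath it): 17/93 + 6/31 = 35/93; 28/93 + 10/31 = 58/93; 35/93 + 58/93 = 1. Resulting codeword lengths (in the order the probabilities were given): (2, 2, 2, 2). L_avg = sum(p_i * l_i) = 10/31*2 + 28/93*2 + 6/31*2 + 17/93*2 = 2

2.0 bits


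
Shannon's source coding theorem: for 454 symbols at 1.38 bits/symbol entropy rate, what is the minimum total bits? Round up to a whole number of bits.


Minimum bits >= n * H = 454 * 1.38 = 626.52, rounded up to a whole number of bits = 627

627 bits


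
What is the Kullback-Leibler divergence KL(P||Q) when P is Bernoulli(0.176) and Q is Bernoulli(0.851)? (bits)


KL = p*log2(p/q) + (1-p)*log2((1-p)/(1-q)) = 0.176*log2(0.176/0.851) + 0.824*log2(0.824/0.149) = 1.6329

1.6329 bits


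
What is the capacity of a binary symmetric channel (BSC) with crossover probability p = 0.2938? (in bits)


H(p) = -p*log2(p) - (1-p)*log2(1-p) = -0.2938*log2(0.2938) - 0.7062*log2(0.7062) = 0.519172 + 0.354407 = 0.8736. C = 1 - H(p) = 1 - 0.8736 = 0.1264

0.1264 bits


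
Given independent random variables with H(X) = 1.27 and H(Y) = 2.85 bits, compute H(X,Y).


For independent variables, H(X,Y) = H(X) + H(Y) = 1.27 + 2.85 = 4.12

4.12 bits


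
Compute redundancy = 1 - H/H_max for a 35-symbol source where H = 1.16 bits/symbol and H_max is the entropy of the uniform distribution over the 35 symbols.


H_max = log2(K) = log2(35) = 5.1293 bits/symbol. Redundancy = 1 - H/H_max = 1 - 1.16/5.1293 = 1 - 0.2262 = 0.7738

0.7738


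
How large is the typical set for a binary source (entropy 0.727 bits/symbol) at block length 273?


log2|A_typical| = nH = 273 * 0.727 = 198.471, so |A_typical| ~ 2^198.471 = 5.568e+59

5.568e+59


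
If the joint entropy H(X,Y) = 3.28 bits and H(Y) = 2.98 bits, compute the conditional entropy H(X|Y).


H(X|Y) = H(X,Y) - H(Y) = 3.28 - 2.98 = 0.3

0.3 bits


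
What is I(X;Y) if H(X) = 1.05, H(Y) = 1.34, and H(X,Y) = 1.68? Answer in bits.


I(X;Y) = H(X) + H(Y) - H(X,Y) = 1.05 + 1.34 - 1.68 = 0.71

0.71 bits


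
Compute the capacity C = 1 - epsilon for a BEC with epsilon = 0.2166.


C = 1 - epsilon = 1 - 0.2166 = 0.7834

0.7834 bits


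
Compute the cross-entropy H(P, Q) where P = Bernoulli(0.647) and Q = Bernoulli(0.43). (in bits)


H(P,Q) = -p*log2(q) - (1-p)*log2(1-q). -0.647*log2(0.43) = 0.787782; -0.353*log2(0.57) = 0.286271. H(P,Q) = 0.787782 + 0.286271 = 1.0741

1.0741 bits


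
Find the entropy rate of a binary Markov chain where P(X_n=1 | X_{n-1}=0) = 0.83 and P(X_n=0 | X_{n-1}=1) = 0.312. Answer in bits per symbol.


Stationary distribution: pi_0 = p10/(p01+p10) = 0.2732, pi_1 = 0.7268. Entropy rate H' = pi_0*H(p01) + pi_1*H(p10) = 0.2732*0.6577 + 0.7268*0.8955 = 0.8305

0.8305 bits/symbol


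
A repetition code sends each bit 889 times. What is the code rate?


Rate = k/n = 1/889

1/889


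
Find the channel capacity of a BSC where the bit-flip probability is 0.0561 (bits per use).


H(p) = -p*log2(p) - (1-p)*log2(1-p) = -0.0561*log2(0.0561) - 0.9439*log2(0.9439) = 0.233143 + 0.078621 = 0.3118. C = 1 - H(p) = 1 - 0.3118 = 0.6882

0.6882 bits


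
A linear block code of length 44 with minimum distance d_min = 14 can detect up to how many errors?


Detection capability = d_min - 1 = 14 - 1 = 13

13 errors


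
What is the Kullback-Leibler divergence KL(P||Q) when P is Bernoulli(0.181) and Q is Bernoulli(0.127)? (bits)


KL = p*log2(p/q) + (1-p)*log2((1-p)/(1-q)) = 0.181*log2(0.181/0.127) + 0.819*log2(0.819/0.873) = 0.0171

0.0171 bits


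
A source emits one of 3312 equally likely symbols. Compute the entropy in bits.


H = log2(n) = log2(3312) = 11.6935

11.6935 bits


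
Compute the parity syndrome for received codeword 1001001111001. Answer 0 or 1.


Syndrome = XOR of all bits = 1 XOR 0 XOR 0 XOR 1 XOR 0 XOR 0 XOR 1 XOR 1 XOR 1 XOR 1 XOR 0 XOR 0 XOR 1 = 1

1


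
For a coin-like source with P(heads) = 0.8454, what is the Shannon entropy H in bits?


H = -p*log2(p) - (1-p)*log2(1-p). -0.8454*log2(0.8454) = 0.204835; -0.1546*log2(0.1546) = 0.416398. H = 0.204835 + 0.416398 = 0.6212

0.6212 bits


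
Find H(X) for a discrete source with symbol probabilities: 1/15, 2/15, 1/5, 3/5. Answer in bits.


H = -sum(p_i * log2(p_i)). Terms: -(1/15)*log2(1/15) = 0.260459; -(2/15)*log2(2/15) = 0.387585; -(1/5)*log2(1/5) = 0.464386; -(3/5)*log2(3/5) = 0.442179. H = 0.260459 + 0.387585 + 0.464386 + 0.442179 = 1.5546

1.5546 bits


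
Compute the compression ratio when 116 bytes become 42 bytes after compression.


Ratio = original / compressed = 116 / 42 = 2.7619

2.7619


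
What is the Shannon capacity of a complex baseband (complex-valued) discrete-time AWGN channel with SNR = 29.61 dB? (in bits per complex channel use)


SNR_linear = 10^(29.61/10) = 914.1132; C = log2(1 + SNR_linear) = log2(1 + 914.1132) = 9.8378

9.8378 bits/channel use


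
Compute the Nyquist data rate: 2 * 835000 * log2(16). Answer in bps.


Rate = 2 * B * log2(M) = 2 * 835000 * 4.0 = 6680000.0

6680000.0 bps


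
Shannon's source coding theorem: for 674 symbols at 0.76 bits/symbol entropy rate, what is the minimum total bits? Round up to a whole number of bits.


Minimum bits >= n * H = 674 * 0.76 = 512.24, rounded up to a whole number of bits = 513

513 bits


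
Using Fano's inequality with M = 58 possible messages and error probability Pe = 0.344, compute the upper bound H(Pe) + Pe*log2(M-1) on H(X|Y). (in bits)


H(Pe) = -Pe*log2(Pe) - (1-Pe)*log2(1-Pe) = -0.344*log2(0.344) - 0.656*log2(0.656) = 0.529595 + 0.399000 = 0.9286. Pe*log2(M-1) = 0.344*log2(57) = 2.006514. Bound = H(Pe) + Pe*log2(M-1) = 0.529595 + 0.399000 + 2.006514 = 2.9351

2.9351 bits


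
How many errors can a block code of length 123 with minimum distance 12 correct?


Correction capability = floor((d-1)/2) = floor((12-1)/2) = 5

5 errors


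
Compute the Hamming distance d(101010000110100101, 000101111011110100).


Count differing positions: ^ . ^ ^ ^ ^ ^ ^ ^ ^ . ^ . ^ . . . ^ = 12 differences

12


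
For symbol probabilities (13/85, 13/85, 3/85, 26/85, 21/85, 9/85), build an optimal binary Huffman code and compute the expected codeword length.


Huffman construction (repeatedly merge the two least-probable nodes; each merge adds 1 bit to every symbol beneath it): 3/85 + 9/85 = 12/85; 12/85 + 13/85 = 5/17; 13/85 + 21/85 = 2/5; 5/17 + 26/85 = 3/5; 2/5 + 3/5 = 1. Resulting codeword lengths (in the order the probabilities were given): (3, 2, 4, 2, 2, 4). L_avg = sum(p_i * l_i) = 13/85*3 + 13/85*2 + 3/85*4 + 26/85*2 + 21/85*2 + 9/85*4 = 207/85 = 2.4353

2.4353 bits


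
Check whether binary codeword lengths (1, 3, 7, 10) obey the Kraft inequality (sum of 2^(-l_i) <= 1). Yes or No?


Kraft sum = sum(2^(-l_i)) = 0.6338, need <= 1. Result: satisfied (a binary prefix-free code with these lengths exists)

Yes


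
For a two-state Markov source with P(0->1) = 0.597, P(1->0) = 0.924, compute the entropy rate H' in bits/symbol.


Stationary distribution: pi_0 = p10/(p01+p10) = 0.6075, pi_1 = 0.3925. Entropy rate H' = pi_0*H(p01) + pi_1*H(p10) = 0.6075*0.9727 + 0.3925*0.3879 = 0.7432

0.7432 bits/symbol


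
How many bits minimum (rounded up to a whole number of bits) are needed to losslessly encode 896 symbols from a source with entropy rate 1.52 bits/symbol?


Minimum bits >= n * H = 896 * 1.52 = 1361.92, rounded up to a whole number of bits = 1362

1362 bits


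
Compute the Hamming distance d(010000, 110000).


Count differing positions: ^ . . . . . = 1 differences

1


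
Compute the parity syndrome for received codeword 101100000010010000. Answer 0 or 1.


Syndrome = XOR of all bits = 1 XOR 0 XOR 1 XOR 1 XOR 0 XOR 0 XOR 0 XOR 0 XOR 0 XOR 0 XOR 1 XOR 0 XOR 0 XOR 1 XOR 0 XOR 0 XOR 0 XOR 0 = 1

1


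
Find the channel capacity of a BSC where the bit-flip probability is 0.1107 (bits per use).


H(p) = -p*log2(p) - (1-p)*log2(1-p) = -0.1107*log2(0.1107) - 0.8893*log2(0.8893) = 0.351503 + 0.150521 = 0.502. C = 1 - H(p) = 1 - 0.502 = 0.498

0.498 bits


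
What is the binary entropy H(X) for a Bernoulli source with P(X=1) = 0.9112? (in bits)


H = -p*log2(p) - (1-p)*log2(1-p). -0.9112*log2(0.9112) = 0.122247; -0.0888*log2(0.0888) = 0.310205. H = 0.122247 + 0.310205 = 0.4325

0.4325 bits


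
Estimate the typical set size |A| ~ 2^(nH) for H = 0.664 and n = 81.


log2|A_typical| = nH = 81 * 0.664 = 53.784, so |A_typical| ~ 2^53.784 = 1.551e+16

1.551e+16


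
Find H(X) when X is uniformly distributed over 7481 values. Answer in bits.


H = log2(n) = log2(7481) = 12.869

12.869 bits


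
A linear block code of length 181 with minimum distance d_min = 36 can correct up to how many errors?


Correction capability = floor((d-1)/2) = floor((36-1)/2) = 17

17 errors


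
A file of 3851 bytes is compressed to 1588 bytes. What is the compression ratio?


Ratio = original / compressed = 3851 / 1588 = 2.4251

2.4251


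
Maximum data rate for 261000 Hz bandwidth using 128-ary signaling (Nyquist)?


Rate = 2 * B * log2(M) = 2 * 261000 * 7.0 = 3654000.0

3654000.0 bps


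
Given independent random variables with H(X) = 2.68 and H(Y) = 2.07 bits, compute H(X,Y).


For independent variables, H(X,Y) = H(X) + H(Y) = 2.68 + 2.07 = 4.75

4.75 bits


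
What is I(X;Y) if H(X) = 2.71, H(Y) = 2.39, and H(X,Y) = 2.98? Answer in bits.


I(X;Y) = H(X) + H(Y) - H(X,Y) = 2.71 + 2.39 - 2.98 = 2.12

2.12 bits


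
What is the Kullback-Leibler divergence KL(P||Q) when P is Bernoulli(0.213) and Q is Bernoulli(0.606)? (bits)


KL = p*log2(p/q) + (1-p)*log2((1-p)/(1-q)) = 0.213*log2(0.213/0.606) + 0.787*log2(0.787/0.394) = 0.4643

0.4643 bits


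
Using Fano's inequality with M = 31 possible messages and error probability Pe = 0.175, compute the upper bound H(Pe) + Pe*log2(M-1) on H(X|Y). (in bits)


H(Pe) = -Pe*log2(Pe) - (1-Pe)*log2(1-Pe) = -0.175*log2(0.175) - 0.825*log2(0.825) = 0.440050 + 0.228966 = 0.669. Pe*log2(M-1) = 0.175*log2(30) = 0.858706. Bound = H(Pe) + Pe*log2(M-1) = 0.440050 + 0.228966 + 0.858706 = 1.5277

1.5277 bits


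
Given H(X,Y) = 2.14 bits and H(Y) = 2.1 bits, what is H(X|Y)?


H(X|Y) = H(X,Y) - H(Y) = 2.14 - 2.1 = 0.04

0.04 bits


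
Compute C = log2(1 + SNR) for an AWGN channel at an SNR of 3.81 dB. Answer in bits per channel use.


SNR_linear = 10^(3.81/10) = 2.4044; C = log2(1 + SNR_linear) = log2(1 + 2.4044) = 1.7674

1.7674 bits/channel use


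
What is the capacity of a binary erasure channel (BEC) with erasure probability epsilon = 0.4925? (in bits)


C = 1 - epsilon = 1 - 0.4925 = 0.5075

0.5075 bits


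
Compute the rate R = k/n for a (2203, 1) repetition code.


Rate = k/n = 1/2203

1/2203


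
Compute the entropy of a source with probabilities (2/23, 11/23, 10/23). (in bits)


H = -sum(p_i * log2(p_i)). Terms: -(2/23)*log2(2/23) = 0.306397; -(11/23)*log2(11/23) = 0.508932; -(10/23)*log2(10/23) = 0.522450. H = 0.306397 + 0.508932 + 0.522450 = 1.3378

1.3378 bits


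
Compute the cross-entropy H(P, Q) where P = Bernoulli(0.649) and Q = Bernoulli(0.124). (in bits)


H(P,Q) = -p*log2(q) - (1-p)*log2(1-q). -0.649*log2(0.124) = 1.954521; -0.351*log2(0.876) = 0.067040. H(P,Q) = 1.954521 + 0.067040 = 2.0216

2.0216 bits


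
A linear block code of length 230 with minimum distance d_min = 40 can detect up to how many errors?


Detection capability = d_min - 1 = 40 - 1 = 39

39 errors


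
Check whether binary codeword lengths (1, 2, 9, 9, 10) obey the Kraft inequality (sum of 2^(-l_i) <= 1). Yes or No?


Kraft sum = sum(2^(-l_i)) = 0.7549, need <= 1. Result: satisfied (a binary prefix-free code with these lengths exists)

Yes


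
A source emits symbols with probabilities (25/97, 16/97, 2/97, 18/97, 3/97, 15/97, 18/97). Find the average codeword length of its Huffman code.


Huffman construction (repeatedly merge the two least-probable nodes; each merge adds 1 bit to every symbol beneath it): 2/97 + 3/97 = 5/97; 5/97 + 15/97 = 20/97; 16/97 + 18/97 = 34/97; 18/97 + 20/97 = 38/97; 25/97 + 34/97 = 59/97; 38/97 + 59/97 = 1. Resulting codeword lengths (in the order the probabilities were given): (2, 3, 4, 3, 4, 3, 2). L_avg = sum(p_i * l_i) = 25/97*2 + 16/97*3 + 2/97*4 + 18/97*3 + 3/97*4 + 15/97*3 + 18/97*2 = 253/97 = 2.6082

2.6082 bits


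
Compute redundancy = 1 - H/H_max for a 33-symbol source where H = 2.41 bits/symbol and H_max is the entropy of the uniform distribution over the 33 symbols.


H_max = log2(K) = log2(33) = 5.0444 bits/symbol. Redundancy = 1 - H/H_max = 1 - 2.41/5.0444 = 1 - 0.4778 = 0.5222

0.5222


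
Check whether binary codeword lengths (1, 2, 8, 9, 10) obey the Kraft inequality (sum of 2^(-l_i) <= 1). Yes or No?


Kraft sum = sum(2^(-l_i)) = 0.7568, need <= 1. Result: satisfied (a binary prefix-free code with these lengths exists)

Yes


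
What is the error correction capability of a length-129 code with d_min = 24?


Correction capability = floor((d-1)/2) = floor((24-1)/2) = 11

11 errors


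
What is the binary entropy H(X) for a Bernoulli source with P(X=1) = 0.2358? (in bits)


H = -p*log2(p) - (1-p)*log2(1-p). -0.2358*log2(0.2358) = 0.491493; -0.7642*log2(0.7642) = 0.296493. H = 0.491493 + 0.296493 = 0.788

0.788 bits


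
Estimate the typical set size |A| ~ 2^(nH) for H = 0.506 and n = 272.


log2|A_typical| = nH = 272 * 0.506 = 137.632, so |A_typical| ~ 2^137.632 = 2.700e+41

2.700e+41


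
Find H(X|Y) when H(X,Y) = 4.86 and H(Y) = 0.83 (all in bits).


H(X|Y) = H(X,Y) - H(Y) = 4.86 - 0.83 = 4.03

4.03 bits


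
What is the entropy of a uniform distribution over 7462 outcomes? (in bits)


H = log2(n) = log2(7462) = 12.8653

12.8653 bits


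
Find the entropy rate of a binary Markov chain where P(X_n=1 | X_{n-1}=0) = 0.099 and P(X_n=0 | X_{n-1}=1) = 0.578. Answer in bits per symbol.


Stationary distribution: pi_0 = p10/(p01+p10) = 0.8538, pi_1 = 0.1462. Entropy rate H' = pi_0*H(p01) + pi_1*H(p10) = 0.8538*0.4658 + 0.1462*0.9824 = 0.5414

0.5414 bits/symbol


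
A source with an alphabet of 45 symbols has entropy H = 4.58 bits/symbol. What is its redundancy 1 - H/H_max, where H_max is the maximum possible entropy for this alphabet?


H_max = log2(K) = log2(45) = 5.4919 bits/symbol. Redundancy = 1 - H/H_max = 1 - 4.58/5.4919 = 1 - 0.834 = 0.166

0.166


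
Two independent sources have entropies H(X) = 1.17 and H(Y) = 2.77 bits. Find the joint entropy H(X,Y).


For independent variables, H(X,Y) = H(X) + H(Y) = 1.17 + 2.77 = 3.94

3.94 bits


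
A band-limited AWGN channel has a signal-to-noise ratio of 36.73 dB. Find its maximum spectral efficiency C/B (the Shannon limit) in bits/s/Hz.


SNR_linear = 10^(36.73/10) = 4709.7733; C/B = log2(1 + SNR_linear) = log2(1 + 4709.7733) = 12.2017

12.2017 bits/s/Hz


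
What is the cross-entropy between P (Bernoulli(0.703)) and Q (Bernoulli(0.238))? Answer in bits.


H(P,Q) = -p*log2(q) - (1-p)*log2(1-q). -0.703*log2(0.238) = 1.455889; -0.297*log2(0.762) = 0.116465. H(P,Q) = 1.455889 + 0.116465 = 1.5724

1.5724 bits


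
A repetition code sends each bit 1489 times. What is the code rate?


Rate = k/n = 1/1489

1/1489


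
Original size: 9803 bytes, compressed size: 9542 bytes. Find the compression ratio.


Ratio = original / compressed = 9803 / 9542 = 1.0274

1.0274


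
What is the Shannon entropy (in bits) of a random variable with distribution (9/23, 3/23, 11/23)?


H = -sum(p_i * log2(p_i)). Terms: -(9/23)*log2(9/23) = 0.529684; -(3/23)*log2(3/23) = 0.383296; -(11/23)*log2(11/23) = 0.508932. H = 0.529684 + 0.383296 + 0.508932 = 1.4219

1.4219 bits


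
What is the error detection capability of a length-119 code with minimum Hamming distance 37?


Detection capability = d_min - 1 = 37 - 1 = 36

36 errors


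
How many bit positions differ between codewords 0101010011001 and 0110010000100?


Count differing positions: . . ^ ^ . . . . ^ ^ ^ . ^ = 6 differences

6


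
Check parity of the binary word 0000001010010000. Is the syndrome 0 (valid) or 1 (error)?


Syndrome = XOR of all bits = 0 XOR 0 XOR 0 XOR 0 XOR 0 XOR 0 XOR 1 XOR 0 XOR 1 XOR 0 XOR 0 XOR 1 XOR 0 XOR 0 XOR 0 XOR 0 = 1

1


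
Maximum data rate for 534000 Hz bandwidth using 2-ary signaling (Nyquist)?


Rate = 2 * B * log2(M) = 2 * 534000 * 1.0 = 1068000.0

1068000.0 bps


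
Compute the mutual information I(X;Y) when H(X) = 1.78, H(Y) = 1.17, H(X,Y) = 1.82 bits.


I(X;Y) = H(X) + H(Y) - H(X,Y) = 1.78 + 1.17 - 1.82 = 1.13

1.13 bits


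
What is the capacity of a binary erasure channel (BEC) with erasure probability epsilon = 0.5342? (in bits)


C = 1 - epsilon = 1 - 0.5342 = 0.4658

0.4658 bits


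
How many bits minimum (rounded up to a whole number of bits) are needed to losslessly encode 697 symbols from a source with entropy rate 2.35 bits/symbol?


Minimum bits >= n * H = 697 * 2.35 = 1637.95, rounded up to a whole number of bits = 1638

1638 bits
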